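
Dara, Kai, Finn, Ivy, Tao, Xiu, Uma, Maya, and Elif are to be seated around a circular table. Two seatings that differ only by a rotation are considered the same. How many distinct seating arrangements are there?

Around a circle, 9 distinct people have 9!/9 = (8)! = 40320 rotationally distinct seatings.

40320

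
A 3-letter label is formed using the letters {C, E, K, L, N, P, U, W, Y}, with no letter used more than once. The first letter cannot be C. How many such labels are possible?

448

The first letter has 9−1 = 8 choices (anything except C).
The remaining 2 letters are filled from the other 8 symbols without repetition: 8 × 7 = 56.
Total: 8 × 56 = 448.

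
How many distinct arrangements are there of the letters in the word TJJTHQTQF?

15120

Letter multiplicities in TJJTHQTQF: F×1, H×1, J×2, Q×2, T×3.
So there are 9! / (3!·2!·2!) = 15120 distinguishable arrangements.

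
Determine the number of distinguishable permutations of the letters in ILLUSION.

10080

Letter multiplicities in ILLUSION: I×2, L×2, N×1, O×1, S×1, U×1.
Dividing 8! = 40320 by 2!·2! = 4 for the repeated letters gives 10080.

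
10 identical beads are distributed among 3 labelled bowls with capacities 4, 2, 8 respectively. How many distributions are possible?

Ignoring the caps, the number of non-negative solutions to x_1+…+x_3 = 10 is C(12,2) = 66.
Subtract solutions that violate a single cap (substitute x_i' = x_i − (cap_i+1)): x_1 ≥ 5 gives C(7,2) = 21; x_2 ≥ 3 gives C(9,2) = 36; x_3 ≥ 9 gives C(3,2) = 3. Together 60.
Add back pairs where two caps are both exceeded: 6 + 0 + 0 = 6.
By inclusion–exclusion the count is 66 − 60 + 6 = 12.

12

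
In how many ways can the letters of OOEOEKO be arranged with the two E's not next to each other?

Total arrangements of OOEOEKO: 7!/(4!·2!) = 105.
Arrangements with the E's together: treat EE as one letter, giving (6)!/(4!) = 30.
Subtracting, 105 − 30 = 75 arrangements keep the E's apart.

75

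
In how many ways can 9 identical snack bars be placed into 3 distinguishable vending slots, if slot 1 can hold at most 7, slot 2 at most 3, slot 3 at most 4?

Without the upper bounds there are C(11,2) = 55 ways to split 9 among 3 vending slots.
Subtract solutions that violate a single cap (substitute x_i' = x_i − (cap_i+1)): x_1 ≥ 8 gives C(3,2) = 3; x_2 ≥ 4 gives C(7,2) = 21; x_3 ≥ 5 gives C(6,2) = 15. Together 39.
Add back pairs where two caps are both exceeded: 0 + 0 + 1 = 1.
By inclusion–exclusion the count is 55 − 39 + 1 = 17.

17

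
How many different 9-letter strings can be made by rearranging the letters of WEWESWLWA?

7560

WEWESWLWA has 9 letters with E appearing twice and W appearing 4 times.
The number of distinct arrangements is 9!/(4!·2!) = 362880/48 = 7560.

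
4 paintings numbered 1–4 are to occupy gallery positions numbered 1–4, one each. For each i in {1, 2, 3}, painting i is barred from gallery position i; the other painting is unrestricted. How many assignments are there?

Let Aᵢ (for i ∈ {1, 2, 3}) be the placements that put painting i in its forbidden gallery position. Any j of these fix j positions, leaving (4−j)! ways to fill the rest, and there are C(3,j) ways to pick which j.
By inclusion–exclusion, the number of valid placements is Σ_{j=0}^{3} (−1)^j C(3,j)·(4−j)!.
Computing: 24 − 18 + 6 − 1 = 11.

11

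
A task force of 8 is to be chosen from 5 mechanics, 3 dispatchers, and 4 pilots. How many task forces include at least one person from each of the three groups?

485

Unrestricted: C(12,8) = 495 ways to pick any 8 of the 12.
Subtract selections that omit an entire group: no mechanics → C(7,8) = 0; no dispatchers → C(9,8) = 9; no pilots → C(8,8) = 1.
Add back selections omitting two groups (i.e. drawn from a single group): C(5,8) + C(3,8) + C(4,8) = 0.
By inclusion–exclusion: 495 − 10 + 0 = 485.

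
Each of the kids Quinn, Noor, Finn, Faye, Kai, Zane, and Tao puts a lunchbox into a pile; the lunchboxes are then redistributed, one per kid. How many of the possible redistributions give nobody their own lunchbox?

This is the derangement count D_7: permutations of 7 items with no fixed point.
By inclusion–exclusion this is Σ_{j=0}^{7} (−1)^j C(7,j)·(7−j)!.
Computing: 5040 − 5040 + 2520 − 840 + 210 − 42 + 7 − 1 = 1854.

1854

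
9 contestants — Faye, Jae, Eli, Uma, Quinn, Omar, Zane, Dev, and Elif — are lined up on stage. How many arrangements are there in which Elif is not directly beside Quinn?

There are 9! = 362880 arrangements in all. If Elif and Quinn are adjacent, merging them into one block gives 2·(8)! = 80640 arrangements.
Complementary counting: 362880 − 80640 = 282240.

282240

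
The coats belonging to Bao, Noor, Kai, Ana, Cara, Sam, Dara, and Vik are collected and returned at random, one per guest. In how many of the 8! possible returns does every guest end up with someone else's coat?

This is the derangement count D_8: permutations of 8 items with no fixed point.
By inclusion–exclusion this is Σ_{j=0}^{8} (−1)^j C(8,j)·(8−j)!.
Computing: 40320 − 40320 + 20160 − 6720 + 1680 − 336 + 56 − 8 + 1 = 14833.

14833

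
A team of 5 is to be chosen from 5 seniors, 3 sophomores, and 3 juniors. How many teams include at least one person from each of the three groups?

With no constraint there are C(11,5) = 462 possible selections.
Subtract selections that omit an entire group: no seniors → C(6,5) = 6; no sophomores → C(8,5) = 56; no juniors → C(8,5) = 56.
Add back selections omitting two groups (i.e. drawn from a single group): C(5,5) + C(3,5) + C(3,5) = 1.
By inclusion–exclusion: 462 − 118 + 1 = 345.

345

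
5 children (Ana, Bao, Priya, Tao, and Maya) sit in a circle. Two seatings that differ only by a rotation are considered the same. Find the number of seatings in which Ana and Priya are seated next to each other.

Glue Ana and Priya into a block (2 internal orders). Seating 4 units around a circle gives (3)! arrangements.
So 2 × (3)! = 2 × 6 = 12.

12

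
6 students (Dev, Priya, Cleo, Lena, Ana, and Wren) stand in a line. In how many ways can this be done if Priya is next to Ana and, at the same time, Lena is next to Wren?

Treat {Priya,Ana} as one block (2 orders) and {Lena,Wren} as another (2 orders).
That leaves 4 units to arrange: 2 × 2 × 4! = 4 × 24 = 96.

96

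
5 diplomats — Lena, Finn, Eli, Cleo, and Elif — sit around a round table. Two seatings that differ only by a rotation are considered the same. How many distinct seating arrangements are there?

24

Seat Lena anywhere (absorbing the rotational symmetry), then permute the other 4: (4)! = 24.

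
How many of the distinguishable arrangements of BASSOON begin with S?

With the first slot taken by S, it remains to arrange the other 6 letters (BASOON).
Those 6 letters have O appearing twice, giving (6)!/(2!) = 360.

360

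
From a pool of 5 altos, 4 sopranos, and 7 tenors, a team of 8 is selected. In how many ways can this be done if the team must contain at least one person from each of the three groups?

12201

Total 8-person selections from all 16: C(16,8) = 12870.
Subtract selections that omit an entire group: no altos → C(11,8) = 165; no sopranos → C(12,8) = 495; no tenors → C(9,8) = 9.
Add back selections omitting two groups (i.e. drawn from a single group): C(5,8) + C(4,8) + C(7,8) = 0.
By inclusion–exclusion: 12870 − 669 + 0 = 12201.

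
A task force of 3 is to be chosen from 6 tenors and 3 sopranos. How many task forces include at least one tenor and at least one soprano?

Total 3-person selections from all 9: C(9,3) = 84.
Selections missing a whole group: no tenors → C(3,3) = 1; no sopranos → C(6,3) = 20.
Both groups omitted at once is impossible, so 84 − 21 = 63.

63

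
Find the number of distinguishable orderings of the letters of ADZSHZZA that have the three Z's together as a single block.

360

Treat the 3 copies of Z as a single block. The multiset to arrange is then {ZZZ, A, A, D, H, S}, 6 items in all.
That gives (6)!/(2!) = 360 arrangements.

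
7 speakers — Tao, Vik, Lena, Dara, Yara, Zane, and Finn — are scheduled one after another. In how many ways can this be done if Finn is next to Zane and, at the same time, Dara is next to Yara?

Treat {Finn,Zane} as one block (2 orders) and {Dara,Yara} as another (2 orders).
That leaves 5 units to arrange: 2 × 2 × 5! = 4 × 120 = 480.

480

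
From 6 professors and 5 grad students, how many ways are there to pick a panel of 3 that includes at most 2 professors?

Split by how many professors are chosen (0 through 2).
Sum: C(6,0)·C(5,3) + C(6,1)·C(5,2) + C(6,2)·C(5,1) = 10 + 60 + 75 = 145.

145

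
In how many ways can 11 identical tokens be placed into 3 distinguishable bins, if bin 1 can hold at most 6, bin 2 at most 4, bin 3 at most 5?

Without the upper bounds there are C(13,2) = 78 ways to split 11 among 3 bins.
Subtract solutions that violate a single cap (substitute x_i' = x_i − (cap_i+1)): x_1 ≥ 7 gives C(6,2) = 15; x_2 ≥ 5 gives C(8,2) = 28; x_3 ≥ 6 gives C(7,2) = 21. Together 64.
Add back pairs where two caps are both exceeded: 0 + 0 + 1 = 1.
By inclusion–exclusion the count is 78 − 64 + 1 = 15.

15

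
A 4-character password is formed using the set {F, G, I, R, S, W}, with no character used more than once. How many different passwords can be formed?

This is a permutation of 4 out of 6: P(6,4) = 6!/2!.
6 × 5 × 4 × 3 = 360.

360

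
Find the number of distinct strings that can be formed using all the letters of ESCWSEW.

630

Letter multiplicities in ESCWSEW: C×1, E×2, S×2, W×2.
Dividing 7! = 5040 by 2!·2!·2! = 8 for the repeated letters gives 630.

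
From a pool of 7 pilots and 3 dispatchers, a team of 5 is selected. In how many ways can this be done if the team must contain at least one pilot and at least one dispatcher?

Unrestricted: C(10,5) = 252 ways to pick any 5 of the 10.
Subtract selections that omit an entire group: no pilots → C(3,5) = 0; no dispatchers → C(7,5) = 21.
Both groups omitted at once is impossible, so 252 − 21 = 231.

231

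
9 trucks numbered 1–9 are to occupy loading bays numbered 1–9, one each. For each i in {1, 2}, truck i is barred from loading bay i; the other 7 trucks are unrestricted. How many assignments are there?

Let Aᵢ (for i ∈ {1, 2}) be the placements that put truck i in its forbidden loading bay. Any j of these fix j positions, leaving (9−j)! ways to fill the rest, and there are C(2,j) ways to pick which j.
By inclusion–exclusion, the number of valid placements is Σ_{j=0}^{2} (−1)^j C(2,j)·(9−j)!.
Computing: 362880 − 80640 + 5040 = 287280.

287280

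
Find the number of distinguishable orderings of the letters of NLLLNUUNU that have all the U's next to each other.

Treat the 3 copies of U as a single block. The multiset to arrange is then {UUU, L, L, L, N, N, N}, 7 items in all.
That gives (7)!/(3!·3!) = 140 arrangements.

140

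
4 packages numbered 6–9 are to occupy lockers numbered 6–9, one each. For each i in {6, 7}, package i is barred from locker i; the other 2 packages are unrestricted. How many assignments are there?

14

Let Aᵢ (for i ∈ {6, 7}) be the placements that put package i in its forbidden locker. Any j of these fix j positions, leaving (4−j)! ways to fill the rest, and there are C(2,j) ways to pick which j.
By inclusion–exclusion, the number of valid placements is Σ_{j=0}^{2} (−1)^j C(2,j)·(4−j)!.
Computing: 24 − 12 + 2 = 14.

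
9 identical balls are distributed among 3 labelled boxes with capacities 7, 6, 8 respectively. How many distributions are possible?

Without the upper bounds there are C(11,2) = 55 ways to split 9 among 3 boxes.
Subtract solutions that violate a single cap (substitute x_i' = x_i − (cap_i+1)): x_1 ≥ 8 gives C(3,2) = 3; x_2 ≥ 7 gives C(4,2) = 6; x_3 ≥ 9 gives C(2,2) = 1. Together 10.
No two caps can be exceeded simultaneously, so the pair terms are all 0.
By inclusion–exclusion the count is 55 − 10 + 0 = 45.

45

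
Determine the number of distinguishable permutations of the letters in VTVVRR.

VTVVRR has 6 letters with R appearing twice and V appearing 3 times.
So there are 6! / (3!·2!) = 60 distinguishable arrangements.

60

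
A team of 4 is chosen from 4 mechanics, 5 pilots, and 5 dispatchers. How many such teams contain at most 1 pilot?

546

Split by how many pilots are chosen (0 through 1).
Sum: C(5,0)·C(9,4) + C(5,1)·C(9,3) = 126 + 420 = 546.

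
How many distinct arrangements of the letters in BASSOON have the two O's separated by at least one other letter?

Total arrangements of BASSOON: 7!/(2!·2!) = 1260.
If the two O's are adjacent, glue them into one block, leaving 6 items to arrange: (6)!/(2!) = 360 ways.
Hence 1260 − 360 = 900.

900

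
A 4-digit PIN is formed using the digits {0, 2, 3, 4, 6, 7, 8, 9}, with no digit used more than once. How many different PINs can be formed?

Choose and order 4 of the 8 symbols: the first digit has 8 options, the next 7, then 6, 5.
8 × 7 × 6 × 5 = 1680.

1680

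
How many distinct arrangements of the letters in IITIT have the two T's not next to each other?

Total arrangements of IITIT: 5!/(3!·2!) = 10.
If the two T's are adjacent, glue them into one block, leaving 4 items to arrange: (4)!/(3!) = 4 ways.
Hence 10 − 4 = 6.

6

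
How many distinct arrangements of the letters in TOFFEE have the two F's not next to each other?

120

Total arrangements of TOFFEE: 6!/(2!·2!) = 180.
Arrangements with the F's together: treat FF as one letter, giving (5)!/(2!) = 60.
Hence 180 − 60 = 120.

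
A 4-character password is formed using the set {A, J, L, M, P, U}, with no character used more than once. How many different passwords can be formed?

This is a permutation of 4 out of 6: P(6,4) = 6!/2!.
That product is 6 × 5 × 4 × 3 = 360.

360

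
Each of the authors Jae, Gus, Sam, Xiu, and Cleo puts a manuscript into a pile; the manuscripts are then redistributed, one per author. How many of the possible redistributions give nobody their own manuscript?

44

Count assignments avoiding every fixed point. For any j of the 5 authors fixed to their own manuscript, the other 5−j can be arranged in (5−j)! ways.
By inclusion–exclusion this is Σ_{j=0}^{5} (−1)^j C(5,j)·(5−j)!.
Computing: 120 − 120 + 60 − 20 + 5 − 1 = 44.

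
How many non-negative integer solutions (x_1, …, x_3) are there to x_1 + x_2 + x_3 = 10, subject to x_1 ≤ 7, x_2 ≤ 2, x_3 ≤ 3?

6

Without the upper bounds there are C(12,2) = 66 ways to split 10 among 3 variables.
Subtract solutions that violate a single cap (substitute x_i' = x_i − (cap_i+1)): x_1 ≥ 8 gives C(4,2) = 6; x_2 ≥ 3 gives C(9,2) = 36; x_3 ≥ 4 gives C(8,2) = 28. Together 70.
Add back pairs where two caps are both exceeded: 0 + 0 + 10 = 10.
By inclusion–exclusion the count is 66 − 70 + 10 = 6.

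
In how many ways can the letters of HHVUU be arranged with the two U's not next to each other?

18

Total arrangements of HHVUU: 5!/(2!·2!) = 30.
Arrangements with the U's together: treat UU as one letter, giving (4)!/(2!) = 12.
Hence 30 − 12 = 18.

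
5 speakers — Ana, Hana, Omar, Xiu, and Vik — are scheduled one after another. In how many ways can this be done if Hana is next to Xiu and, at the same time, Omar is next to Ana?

24

Treat {Hana,Xiu} as one block (2 orders) and {Omar,Ana} as another (2 orders).
That leaves 3 units to arrange: 2 × 2 × 3! = 4 × 6 = 24.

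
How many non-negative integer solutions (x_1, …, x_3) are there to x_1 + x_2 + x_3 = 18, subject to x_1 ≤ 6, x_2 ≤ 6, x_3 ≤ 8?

Ignoring the caps, the number of non-negative solutions to x_1+…+x_3 = 18 is C(20,2) = 190.
Subtract solutions that violate a single cap (substitute x_i' = x_i − (cap_i+1)): x_1 ≥ 7 gives C(13,2) = 78; x_2 ≥ 7 gives C(13,2) = 78; x_3 ≥ 9 gives C(11,2) = 55. Together 211.
Add back pairs where two caps are both exceeded: 15 + 6 + 6 = 27.
By inclusion–exclusion the count is 190 − 211 + 27 = 6.

6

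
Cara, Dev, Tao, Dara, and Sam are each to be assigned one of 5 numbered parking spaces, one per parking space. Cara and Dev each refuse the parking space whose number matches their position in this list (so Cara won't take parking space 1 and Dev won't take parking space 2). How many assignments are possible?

Let Aᵢ (for i ∈ {1, 2}) be the placements that put person i in their forbidden parking space. Any j of these fix j positions, leaving (5−j)! ways to fill the rest, and there are C(2,j) ways to pick which j.
By inclusion–exclusion, the number of valid placements is Σ_{j=0}^{2} (−1)^j C(2,j)·(5−j)!.
Computing: 120 − 48 + 6 = 78.

78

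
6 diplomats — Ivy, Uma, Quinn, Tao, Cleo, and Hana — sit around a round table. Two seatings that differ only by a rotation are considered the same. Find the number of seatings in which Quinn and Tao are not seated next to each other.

72

All circular seatings of 6 people number (5)! = 120.
Seatings with Quinn beside Tao: treat them as a block with 2 internal orders, giving 2 × (4)! = 48.
Subtracting, 120 − 48 = 72.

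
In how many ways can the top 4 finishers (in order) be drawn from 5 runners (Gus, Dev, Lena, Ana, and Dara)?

There are 5 choices for 1st place, 4 for 2nd, and so on down to 2 for position 4.
That gives 5 × 4 × 3 × 2 = 120.

120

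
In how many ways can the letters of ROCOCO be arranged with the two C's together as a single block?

20

Treat the 2 copies of C as a single block. The multiset to arrange is then {CC, O, O, O, R}, 5 items in all.
That gives (5)!/(3!) = 20 arrangements.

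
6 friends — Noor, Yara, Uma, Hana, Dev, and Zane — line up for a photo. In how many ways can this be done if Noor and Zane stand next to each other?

Treat {Noor, Zane} as a single unit. There are 5 units to order, and the pair itself can be ordered 2 ways.
So the count is 2·(5)! = 240.

240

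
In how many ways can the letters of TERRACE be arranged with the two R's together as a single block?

360

Treat the 2 copies of R as a single block. The multiset to arrange is then {RR, A, C, E, E, T}, 6 items in all.
That gives (6)!/(2!) = 360 arrangements.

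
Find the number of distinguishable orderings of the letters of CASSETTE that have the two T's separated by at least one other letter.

3780

There are 8!/(2!·2!·2!) = 5040 arrangements of CASSETTE in total.
If the two T's are adjacent, glue them into one block, leaving 7 items to arrange: (7)!/(2!·2!) = 1260 ways.
Subtracting, 5040 − 1260 = 3780 arrangements keep the T's apart.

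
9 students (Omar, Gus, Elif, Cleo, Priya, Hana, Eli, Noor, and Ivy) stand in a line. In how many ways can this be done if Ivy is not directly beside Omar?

Of the 9! = 362880 arrangements, those with Ivy and Omar adjacent number 2 × 8! = 80640 (treat the pair as a block with 2 internal orders).
Complementary counting: 362880 − 80640 = 282240.

282240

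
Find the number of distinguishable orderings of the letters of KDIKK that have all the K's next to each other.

6

Treat the 3 copies of K as a single block. The multiset to arrange is then {KKK, D, I}, 3 items in all.
All 3 items are distinct, so there are (3)! = 6 arrangements.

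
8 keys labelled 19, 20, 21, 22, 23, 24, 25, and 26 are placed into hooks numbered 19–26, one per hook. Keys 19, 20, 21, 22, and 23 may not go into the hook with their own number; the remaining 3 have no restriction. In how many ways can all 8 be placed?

Let Aᵢ (for 19 ≤ i ≤ 23) be the placements that put key i in its forbidden hook. Any j of these fix j positions, leaving (8−j)! ways to fill the rest, and there are C(5,j) ways to pick which j.
By inclusion–exclusion, the number of valid placements is Σ_{j=0}^{5} (−1)^j C(5,j)·(8−j)!.
Computing: 40320 − 25200 + 7200 − 1200 + 120 − 6 = 21234.

21234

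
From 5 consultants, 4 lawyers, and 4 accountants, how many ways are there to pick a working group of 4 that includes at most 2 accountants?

Split by how many accountants are chosen (0 through 2).
Sum: C(4,0)·C(9,4) + C(4,1)·C(9,3) + C(4,2)·C(9,2) = 126 + 336 + 216 = 678.

678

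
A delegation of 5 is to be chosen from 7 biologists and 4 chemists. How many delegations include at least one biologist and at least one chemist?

Total 5-person selections from all 11: C(11,5) = 462.
Subtract selections that omit an entire group: no biologists → C(4,5) = 0; no chemists → C(7,5) = 21.
Both groups omitted at once is impossible, so 462 − 21 = 441.

441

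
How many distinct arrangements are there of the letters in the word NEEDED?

60

NEEDED has 6 letters with D appearing twice and E appearing 3 times.
Dividing 6! = 720 by 3!·2! = 12 for the repeated letters gives 60.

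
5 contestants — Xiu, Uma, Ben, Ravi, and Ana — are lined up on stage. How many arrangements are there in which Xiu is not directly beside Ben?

Of the 5! = 120 arrangements, those with Xiu and Ben adjacent number 2 × 4! = 48 (treat the pair as a block with 2 internal orders).
So 120 − 48 = 72 arrangements keep them apart.

72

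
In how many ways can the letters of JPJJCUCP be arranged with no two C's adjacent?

Total arrangements of JPJJCUCP: 8!/(3!·2!·2!) = 1680.
If the two C's are adjacent, glue them into one block, leaving 7 items to arrange: (7)!/(3!·2!) = 420 ways.
Subtracting, 1680 − 420 = 1260 arrangements keep the C's apart.

1260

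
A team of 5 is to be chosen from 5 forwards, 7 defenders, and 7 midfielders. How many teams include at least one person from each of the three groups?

8085

Total 5-person selections from all 19: C(19,5) = 11628.
Subtract selections that omit an entire group: no forwards → C(14,5) = 2002; no defenders → C(12,5) = 792; no midfielders → C(12,5) = 792.
Add back selections omitting two groups (i.e. drawn from a single group): C(5,5) + C(7,5) + C(7,5) = 43.
By inclusion–exclusion: 11628 − 3586 + 43 = 8085.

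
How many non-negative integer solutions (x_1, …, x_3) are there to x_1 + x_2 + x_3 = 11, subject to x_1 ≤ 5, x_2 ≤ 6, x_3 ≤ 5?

21

Without the upper bounds there are C(13,2) = 78 ways to split 11 among 3 variables.
Subtract solutions that violate a single cap (substitute x_i' = x_i − (cap_i+1)): x_1 ≥ 6 gives C(7,2) = 21; x_2 ≥ 7 gives C(6,2) = 15; x_3 ≥ 6 gives C(7,2) = 21. Together 57.
No two caps can be exceeded simultaneously, so the pair terms are all 0.
By inclusion–exclusion the count is 78 − 57 + 0 = 21.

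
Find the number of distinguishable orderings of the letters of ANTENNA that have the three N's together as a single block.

Treat the 3 copies of N as a single block. The multiset to arrange is then {NNN, A, A, E, T}, 5 items in all.
That gives (5)!/(2!) = 60 arrangements.

60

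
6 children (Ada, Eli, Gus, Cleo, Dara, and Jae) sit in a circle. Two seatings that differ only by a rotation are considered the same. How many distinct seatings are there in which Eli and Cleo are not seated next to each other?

Without the restriction there are (5)! = 120 seatings.
Those with Eli next to Cleo: fuse the pair into one unit and seat 5 units around a circle — 2·(4)! = 48.
Subtracting, 120 − 48 = 72.

72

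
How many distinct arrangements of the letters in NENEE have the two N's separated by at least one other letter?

Total arrangements of NENEE: 5!/(3!·2!) = 10.
Arrangements with the N's together: treat NN as one letter, giving (4)!/(3!) = 4.
Subtracting, 10 − 4 = 6 arrangements keep the N's apart.

6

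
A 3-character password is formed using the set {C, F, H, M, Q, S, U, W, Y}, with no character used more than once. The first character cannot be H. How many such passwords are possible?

The first character has 9−1 = 8 choices (anything except H).
The remaining 2 characters are filled from the other 8 symbols without repetition: 8 × 7 = 56.
Total: 8 × 56 = 448.

448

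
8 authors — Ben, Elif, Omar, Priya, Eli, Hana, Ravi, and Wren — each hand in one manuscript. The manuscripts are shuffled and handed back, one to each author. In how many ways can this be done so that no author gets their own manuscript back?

14833

Count assignments avoiding every fixed point. For any j of the 8 authors fixed to their own manuscript, the other 8−j can be arranged in (8−j)! ways.
By inclusion–exclusion this is Σ_{j=0}^{8} (−1)^j C(8,j)·(8−j)!.
Computing: 40320 − 40320 + 20160 − 6720 + 1680 − 336 + 56 − 8 + 1 = 14833.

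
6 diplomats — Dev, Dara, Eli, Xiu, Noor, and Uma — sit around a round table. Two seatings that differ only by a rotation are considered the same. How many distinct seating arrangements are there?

Around a circle, 6 distinct people have 6!/6 = (5)! = 120 rotationally distinct seatings.

120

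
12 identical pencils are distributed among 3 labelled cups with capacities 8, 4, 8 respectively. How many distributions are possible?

35

Ignoring the caps, the number of non-negative solutions to x_1+…+x_3 = 12 is C(14,2) = 91.
Subtract solutions that violate a single cap (substitute x_i' = x_i − (cap_i+1)): x_1 ≥ 9 gives C(5,2) = 10; x_2 ≥ 5 gives C(9,2) = 36; x_3 ≥ 9 gives C(5,2) = 10. Together 56.
No two caps can be exceeded simultaneously, so the pair terms are all 0.
By inclusion–exclusion the count is 91 − 56 + 0 = 35.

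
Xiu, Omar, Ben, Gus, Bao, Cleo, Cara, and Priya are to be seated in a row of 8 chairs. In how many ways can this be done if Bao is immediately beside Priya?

Glue Bao and Priya into one block (2 internal orders), leaving 7 units to arrange in a row.
That gives 2 × 7! = 2 × 5040 = 10080.

10080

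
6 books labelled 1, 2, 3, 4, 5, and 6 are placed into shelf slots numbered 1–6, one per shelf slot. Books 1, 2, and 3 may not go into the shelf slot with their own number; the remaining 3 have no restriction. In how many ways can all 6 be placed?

Let Aᵢ (for i ∈ {1, 2, 3}) be the placements that put book i in its forbidden shelf slot. Any j of these fix j positions, leaving (6−j)! ways to fill the rest, and there are C(3,j) ways to pick which j.
By inclusion–exclusion, the number of valid placements is Σ_{j=0}^{3} (−1)^j C(3,j)·(6−j)!.
Computing: 720 − 360 + 72 − 6 = 426.

426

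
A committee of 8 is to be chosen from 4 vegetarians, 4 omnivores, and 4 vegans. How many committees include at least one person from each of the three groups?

492

With no constraint there are C(12,8) = 495 possible selections.
Selections missing a whole group: no vegetarians → C(8,8) = 1; no omnivores → C(8,8) = 1; no vegans → C(8,8) = 1.
Add back selections omitting two groups (i.e. drawn from a single group): C(4,8) + C(4,8) + C(4,8) = 0.
By inclusion–exclusion: 495 − 3 + 0 = 492.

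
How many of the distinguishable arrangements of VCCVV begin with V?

With the first slot taken by V, it remains to arrange the other 4 letters (CCVV).
Those 4 letters have C appearing twice and V appearing twice, giving (4)!/(2!·2!) = 6.

6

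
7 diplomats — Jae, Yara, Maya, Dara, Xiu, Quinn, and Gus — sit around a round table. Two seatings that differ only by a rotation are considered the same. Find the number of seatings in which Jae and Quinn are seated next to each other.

Glue Jae and Quinn into a block (2 internal orders). Seating 6 units around a circle gives (5)! arrangements.
So 2 × (5)! = 2 × 120 = 240.

240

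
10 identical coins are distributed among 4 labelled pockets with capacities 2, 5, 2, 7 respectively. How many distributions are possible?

By stars and bars, unrestricted non-negative solutions to x_1+…+x_4 = 10 number C(10+3,3) = 286.
Subtract solutions that violate a single cap (substitute x_i' = x_i − (cap_i+1)): x_1 ≥ 3 gives C(10,3) = 120; x_2 ≥ 6 gives C(7,3) = 35; x_3 ≥ 3 gives C(10,3) = 120; x_4 ≥ 8 gives C(5,3) = 10. Together 285.
Add back pairs where two caps are both exceeded: 4 + 35 + 0 + 4 + 0 + 0 = 43.
By inclusion–exclusion the count is 286 − 285 + 43 = 44.

44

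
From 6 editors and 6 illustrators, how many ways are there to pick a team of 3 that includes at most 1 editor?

Split by how many editors are chosen (0 through 1).
Sum: C(6,0)·C(6,3) + C(6,1)·C(6,2) = 20 + 90 = 110.

110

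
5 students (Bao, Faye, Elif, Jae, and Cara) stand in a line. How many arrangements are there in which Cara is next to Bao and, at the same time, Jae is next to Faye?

24

Treat {Cara,Bao} as one block (2 orders) and {Jae,Faye} as another (2 orders).
That leaves 3 units to arrange: 2 × 2 × 3! = 4 × 6 = 24.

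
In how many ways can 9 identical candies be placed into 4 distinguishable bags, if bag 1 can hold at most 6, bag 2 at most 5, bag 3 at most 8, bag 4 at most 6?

179

By stars and bars, unrestricted non-negative solutions to x_1+…+x_4 = 9 number C(9+3,3) = 220.
Subtract solutions that violate a single cap (substitute x_i' = x_i − (cap_i+1)): x_1 ≥ 7 gives C(5,3) = 10; x_2 ≥ 6 gives C(6,3) = 20; x_3 ≥ 9 gives C(3,3) = 1; x_4 ≥ 7 gives C(5,3) = 10. Together 41.
No two caps can be exceeded simultaneously, so the pair terms are all 0.
By inclusion–exclusion the count is 220 − 41 + 0 = 179.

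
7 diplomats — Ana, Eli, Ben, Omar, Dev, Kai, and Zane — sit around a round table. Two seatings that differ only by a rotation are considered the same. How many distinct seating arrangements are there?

Seat Ana anywhere (absorbing the rotational symmetry), then permute the other 6: (6)! = 720.

720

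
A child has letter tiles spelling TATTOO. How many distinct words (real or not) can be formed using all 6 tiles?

60

The 6 letters of TATTOO have repeats: O appearing twice and T appearing 3 times.
The number of distinct arrangements is 6!/(3!·2!) = 720/12 = 60.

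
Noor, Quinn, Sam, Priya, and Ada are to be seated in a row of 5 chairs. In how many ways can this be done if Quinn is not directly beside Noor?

72

There are 5! = 120 arrangements in all. If Quinn and Noor are adjacent, merging them into one block gives 2·(4)! = 48 arrangements.
Complementary counting: 120 − 48 = 72.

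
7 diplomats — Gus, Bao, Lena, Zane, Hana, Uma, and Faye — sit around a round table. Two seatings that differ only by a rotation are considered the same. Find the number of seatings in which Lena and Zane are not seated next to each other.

Without the restriction there are (6)! = 720 seatings.
Seatings with Lena beside Zane: treat them as a block with 2 internal orders, giving 2 × (5)! = 240.
Subtracting, 720 − 240 = 480.

480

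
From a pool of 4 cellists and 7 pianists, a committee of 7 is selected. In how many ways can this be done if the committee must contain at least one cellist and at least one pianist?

329

With no constraint there are C(11,7) = 330 possible selections.
Subtract selections that omit an entire group: no cellists → C(7,7) = 1; no pianists → C(4,7) = 0.
Both groups omitted at once is impossible, so 330 − 1 = 329.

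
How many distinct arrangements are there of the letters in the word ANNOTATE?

5040

Letter multiplicities in ANNOTATE: A×2, E×1, N×2, O×1, T×2.
Dividing 8! = 40320 by 2!·2!·2! = 8 for the repeated letters gives 5040.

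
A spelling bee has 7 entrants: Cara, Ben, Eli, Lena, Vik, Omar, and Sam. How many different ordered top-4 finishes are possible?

840

There are 7 choices for 1st place, 6 for 2nd, and so on down to 4 for position 4.
That gives 7 × 6 × 5 × 4 = 840.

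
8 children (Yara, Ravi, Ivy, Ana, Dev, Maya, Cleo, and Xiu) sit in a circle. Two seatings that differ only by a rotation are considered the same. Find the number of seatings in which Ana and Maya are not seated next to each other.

3600

All circular seatings of 8 people number (7)! = 5040.
Those with Ana next to Maya: fuse the pair into one unit and seat 7 units around a circle — 2·(6)! = 1440.
Subtracting, 5040 − 1440 = 3600.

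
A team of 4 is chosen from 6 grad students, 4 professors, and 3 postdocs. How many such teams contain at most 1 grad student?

Split by how many grad students are chosen (0 through 1).
Sum: C(6,0)·C(7,4) + C(6,1)·C(7,3) = 35 + 210 = 245.

245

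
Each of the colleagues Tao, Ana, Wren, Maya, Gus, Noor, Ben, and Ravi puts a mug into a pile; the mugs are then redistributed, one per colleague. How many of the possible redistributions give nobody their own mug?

14833

Count assignments avoiding every fixed point. For any j of the 8 colleagues fixed to their own mug, the other 8−j can be arranged in (8−j)! ways.
By inclusion–exclusion this is Σ_{j=0}^{8} (−1)^j C(8,j)·(8−j)!.
Computing: 40320 − 40320 + 20160 − 6720 + 1680 − 336 + 56 − 8 + 1 = 14833.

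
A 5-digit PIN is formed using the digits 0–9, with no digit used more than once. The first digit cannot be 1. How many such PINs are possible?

27216

The first digit has 10−1 = 9 choices (anything except 1).
The remaining 4 digits are filled from the other 9 symbols without repetition: 9 × 8 × 7 × 6 = 3024.
Total: 9 × 3024 = 27216.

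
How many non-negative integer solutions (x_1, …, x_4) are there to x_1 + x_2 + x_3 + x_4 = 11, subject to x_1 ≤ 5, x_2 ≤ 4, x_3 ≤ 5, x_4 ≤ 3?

68

Ignoring the caps, the number of non-negative solutions to x_1+…+x_4 = 11 is C(14,3) = 364.
Subtract solutions that violate a single cap (substitute x_i' = x_i − (cap_i+1)): x_1 ≥ 6 gives C(8,3) = 56; x_2 ≥ 5 gives C(9,3) = 84; x_3 ≥ 6 gives C(8,3) = 56; x_4 ≥ 4 gives C(10,3) = 120. Together 316.
Add back pairs where two caps are both exceeded: 1 + 0 + 4 + 1 + 10 + 4 = 20.
By inclusion–exclusion the count is 364 − 316 + 20 = 68.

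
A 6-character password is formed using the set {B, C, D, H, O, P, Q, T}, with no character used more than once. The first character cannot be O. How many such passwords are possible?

The first character has 8−1 = 7 choices (anything except O).
The remaining 5 characters are filled from the other 7 symbols without repetition: 7 × 6 × 5 × 4 × 3 = 2520.
Total: 7 × 2520 = 17640.

17640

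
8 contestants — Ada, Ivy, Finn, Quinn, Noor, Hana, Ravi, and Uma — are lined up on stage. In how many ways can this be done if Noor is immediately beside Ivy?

Place the 6 others and the Noor-Ivy pair as 7 objects in a line; the pair has 2 internal arrangements.
So the count is 2·(7)! = 10080.

10080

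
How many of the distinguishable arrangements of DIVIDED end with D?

180

With the last slot taken by D, it remains to arrange the other 6 letters (IVIDED).
Those 6 letters have D appearing twice and I appearing twice, giving (6)!/(2!·2!) = 180.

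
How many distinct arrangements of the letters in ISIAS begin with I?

Fix I in the first position and arrange the remaining 4 letters.
Those 4 letters have S appearing twice, giving (4)!/(2!) = 12.

12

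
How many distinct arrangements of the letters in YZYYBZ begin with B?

10

Fix B in the first position and arrange the remaining 5 letters.
Those 5 letters have Y appearing 3 times and Z appearing twice, giving (5)!/(3!·2!) = 10.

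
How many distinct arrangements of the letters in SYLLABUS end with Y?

Fix Y in the last position and arrange the remaining 7 letters.
Those 7 letters have L appearing twice and S appearing twice, giving (7)!/(2!·2!) = 1260.

1260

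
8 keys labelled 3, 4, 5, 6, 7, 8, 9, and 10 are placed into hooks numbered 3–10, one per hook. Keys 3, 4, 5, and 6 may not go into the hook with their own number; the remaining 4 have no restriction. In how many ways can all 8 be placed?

24024

Let Aᵢ (for 3 ≤ i ≤ 6) be the placements that put key i in its forbidden hook. Any j of these fix j positions, leaving (8−j)! ways to fill the rest, and there are C(4,j) ways to pick which j.
By inclusion–exclusion, the number of valid placements is Σ_{j=0}^{4} (−1)^j C(4,j)·(8−j)!.
Computing: 40320 − 20160 + 4320 − 480 + 24 = 24024.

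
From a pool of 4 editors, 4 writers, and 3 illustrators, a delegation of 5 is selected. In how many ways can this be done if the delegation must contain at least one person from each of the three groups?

Total 5-person selections from all 11: C(11,5) = 462.
Subtract selections that omit an entire group: no editors → C(7,5) = 21; no writers → C(7,5) = 21; no illustrators → C(8,5) = 56.
Add back selections omitting two groups (i.e. drawn from a single group): C(4,5) + C(4,5) + C(3,5) = 0.
By inclusion–exclusion: 462 − 98 + 0 = 364.

364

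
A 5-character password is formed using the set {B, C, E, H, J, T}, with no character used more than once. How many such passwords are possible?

With no repetition, fill the 5 characters in order: 6 choices, then 5, down to 2.
6 × 5 × 4 × 3 × 2 = 720.

720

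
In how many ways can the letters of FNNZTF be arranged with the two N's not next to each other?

There are 6!/(2!·2!) = 180 arrangements of FNNZTF in total.
If the two N's are adjacent, glue them into one block, leaving 5 items to arrange: (5)!/(2!) = 60 ways.
Subtracting, 180 − 60 = 120 arrangements keep the N's apart.

120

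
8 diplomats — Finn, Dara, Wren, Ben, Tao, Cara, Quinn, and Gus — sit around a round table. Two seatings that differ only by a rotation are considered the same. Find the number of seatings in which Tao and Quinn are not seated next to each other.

3600

All circular seatings of 8 people number (7)! = 5040.
Seatings with Tao beside Quinn: treat them as a block with 2 internal orders, giving 2 × (6)! = 1440.
Subtracting, 5040 − 1440 = 3600.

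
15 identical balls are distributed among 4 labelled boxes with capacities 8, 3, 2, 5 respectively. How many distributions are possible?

By stars and bars, unrestricted non-negative solutions to x_1+…+x_4 = 15 number C(15+3,3) = 816.
Subtract solutions that violate a single cap (substitute x_i' = x_i − (cap_i+1)): x_1 ≥ 9 gives C(9,3) = 84; x_2 ≥ 4 gives C(14,3) = 364; x_3 ≥ 3 gives C(15,3) = 455; x_4 ≥ 6 gives C(12,3) = 220. Together 1123.
Add back pairs where two caps are both exceeded: 10 + 20 + 1 + 165 + 56 + 84 = 336.
Subtract triples: 0 + 0 + 0 + 10 = 10.
By inclusion–exclusion the count is 816 − 1123 + 336 − 10 = 19.

19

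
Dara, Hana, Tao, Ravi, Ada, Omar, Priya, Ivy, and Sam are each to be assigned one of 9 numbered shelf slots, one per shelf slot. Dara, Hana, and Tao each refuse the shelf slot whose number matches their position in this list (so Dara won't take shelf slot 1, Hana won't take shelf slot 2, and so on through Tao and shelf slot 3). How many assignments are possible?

Let Aᵢ (for i ∈ {1, 2, 3}) be the placements that put person i in their forbidden shelf slot. Any j of these fix j positions, leaving (9−j)! ways to fill the rest, and there are C(3,j) ways to pick which j.
By inclusion–exclusion, the number of valid placements is Σ_{j=0}^{3} (−1)^j C(3,j)·(9−j)!.
Computing: 362880 − 120960 + 15120 − 720 = 256320.

256320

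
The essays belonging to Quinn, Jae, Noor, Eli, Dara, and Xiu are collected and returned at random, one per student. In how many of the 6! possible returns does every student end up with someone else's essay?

265

Let Aᵢ be the assignments in which student i gets their own essay. We want the size of the complement of A₁∪…∪A_6.
By inclusion–exclusion this is Σ_{j=0}^{6} (−1)^j C(6,j)·(6−j)!.
Computing: 720 − 720 + 360 − 120 + 30 − 6 + 1 = 265.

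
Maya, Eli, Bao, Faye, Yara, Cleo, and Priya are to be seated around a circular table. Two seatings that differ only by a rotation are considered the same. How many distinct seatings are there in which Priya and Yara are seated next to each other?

240

Glue Priya and Yara into a block (2 internal orders). Seating 6 units around a circle gives (5)! arrangements.
So 2 × (5)! = 2 × 120 = 240.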